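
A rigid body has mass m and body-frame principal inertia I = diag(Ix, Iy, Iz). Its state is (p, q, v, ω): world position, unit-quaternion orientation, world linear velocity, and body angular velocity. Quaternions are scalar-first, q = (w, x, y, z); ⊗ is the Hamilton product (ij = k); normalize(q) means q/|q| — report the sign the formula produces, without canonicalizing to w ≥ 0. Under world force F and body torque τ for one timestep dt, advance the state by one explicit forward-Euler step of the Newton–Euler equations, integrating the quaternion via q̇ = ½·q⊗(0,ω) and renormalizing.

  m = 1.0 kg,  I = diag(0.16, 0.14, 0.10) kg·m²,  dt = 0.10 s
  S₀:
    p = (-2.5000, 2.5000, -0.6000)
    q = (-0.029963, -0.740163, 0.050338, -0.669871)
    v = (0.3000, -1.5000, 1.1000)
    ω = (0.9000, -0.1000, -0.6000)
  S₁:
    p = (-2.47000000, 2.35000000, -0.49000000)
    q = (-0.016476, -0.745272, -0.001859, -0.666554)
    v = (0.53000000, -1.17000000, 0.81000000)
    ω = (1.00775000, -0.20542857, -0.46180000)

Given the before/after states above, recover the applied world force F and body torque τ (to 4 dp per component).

Δv = v₁−v₀ = (0.23000000, 0.33000000, -0.29000000)
applied force F = (2.3000, 3.3000, -2.9000)
rate change Δω = (0.10775000, -0.10542857, 0.13820000)
gyro term ω₀×Iω₀ = (-0.0024, -0.0324, 0.0018)
τ = I·(Δω/dt) + ω₀×(Iω₀) = (0.1700, -0.1800, 0.1400)

F = (2.3000, 3.3000, -2.9000)
τ = (0.1700, -0.1800, 0.1400)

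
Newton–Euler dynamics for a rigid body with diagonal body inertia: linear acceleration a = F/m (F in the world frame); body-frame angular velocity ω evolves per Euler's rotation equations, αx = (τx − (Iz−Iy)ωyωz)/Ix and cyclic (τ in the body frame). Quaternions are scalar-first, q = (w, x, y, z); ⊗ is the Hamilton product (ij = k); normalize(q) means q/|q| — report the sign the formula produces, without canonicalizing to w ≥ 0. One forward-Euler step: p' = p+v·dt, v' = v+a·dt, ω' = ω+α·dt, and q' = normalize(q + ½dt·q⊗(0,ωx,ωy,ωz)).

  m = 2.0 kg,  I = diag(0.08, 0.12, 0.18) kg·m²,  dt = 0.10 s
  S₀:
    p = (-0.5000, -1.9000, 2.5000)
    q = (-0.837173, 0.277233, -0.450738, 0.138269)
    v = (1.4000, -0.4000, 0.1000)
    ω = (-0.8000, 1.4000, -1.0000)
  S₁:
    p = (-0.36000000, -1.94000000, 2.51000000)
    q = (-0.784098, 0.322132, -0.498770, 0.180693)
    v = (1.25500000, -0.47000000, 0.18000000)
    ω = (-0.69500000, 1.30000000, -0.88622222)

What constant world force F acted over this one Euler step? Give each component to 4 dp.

F = (-2.9000, -1.4000, 1.6000)

v₁ − v₀ = (-0.14500000, -0.07000000, 0.08000000)
applied force F = (-2.9000, -1.4000, 1.6000)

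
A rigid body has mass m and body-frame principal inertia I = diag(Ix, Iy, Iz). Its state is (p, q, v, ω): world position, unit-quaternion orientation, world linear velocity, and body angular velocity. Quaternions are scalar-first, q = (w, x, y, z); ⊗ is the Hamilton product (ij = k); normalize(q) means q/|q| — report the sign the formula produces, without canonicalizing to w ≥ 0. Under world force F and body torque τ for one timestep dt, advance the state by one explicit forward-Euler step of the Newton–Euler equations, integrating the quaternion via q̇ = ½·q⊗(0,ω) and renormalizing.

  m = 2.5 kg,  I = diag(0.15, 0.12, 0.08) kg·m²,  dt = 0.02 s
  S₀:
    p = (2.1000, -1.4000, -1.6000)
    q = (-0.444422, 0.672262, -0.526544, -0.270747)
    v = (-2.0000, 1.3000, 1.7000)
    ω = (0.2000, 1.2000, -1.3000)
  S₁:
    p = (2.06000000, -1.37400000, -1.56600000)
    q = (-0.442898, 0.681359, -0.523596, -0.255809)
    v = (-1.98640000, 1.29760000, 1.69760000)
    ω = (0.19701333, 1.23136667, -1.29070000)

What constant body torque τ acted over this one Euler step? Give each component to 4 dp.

τ = (0.0400, 0.1700, 0.0300)

rate change Δω = (-0.00298667, 0.03136667, 0.00930000)
ω₀×(Iω₀) = (0.0624, -0.0182, -0.0072)
I·α + gyro = (0.0400, 0.1700, 0.0300)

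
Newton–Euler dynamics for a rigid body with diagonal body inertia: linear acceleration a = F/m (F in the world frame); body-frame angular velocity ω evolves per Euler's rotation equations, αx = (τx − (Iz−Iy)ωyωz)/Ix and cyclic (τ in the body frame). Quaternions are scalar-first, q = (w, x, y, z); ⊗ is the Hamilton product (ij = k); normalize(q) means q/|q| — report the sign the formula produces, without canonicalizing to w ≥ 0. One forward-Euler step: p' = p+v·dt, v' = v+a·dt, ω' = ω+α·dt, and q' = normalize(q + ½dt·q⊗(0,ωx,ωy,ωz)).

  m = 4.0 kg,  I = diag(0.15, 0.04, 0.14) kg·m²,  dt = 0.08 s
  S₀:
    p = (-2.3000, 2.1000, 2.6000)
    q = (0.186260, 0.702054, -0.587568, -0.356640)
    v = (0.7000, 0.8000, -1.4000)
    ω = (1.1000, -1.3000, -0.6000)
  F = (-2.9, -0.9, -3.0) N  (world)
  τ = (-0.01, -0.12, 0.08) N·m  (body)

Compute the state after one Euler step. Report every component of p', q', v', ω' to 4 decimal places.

linear accel F/m = (-0.7250, -0.2250, -0.7500)
p + v·dt = (-2.2440, 2.1640, 2.4880)
v + (F/m)dt = (0.6420, 0.7820, -1.4600)
gyro term ω×Iω = (0.0780, -0.0066, 0.1573)
angular accel α = (-0.5867, -2.8350, -0.5521)
ω + α·dt = (1.0531, -1.5268, -0.6442)
Hamilton product q⊗(0,ω) = (-1.7500818, 0.0937948, -0.2132096, -0.3781014)
updated quaternion q' = (0.1160, 0.7040, -0.5945, -0.3708)

p' = (-2.2440, 2.1640, 2.4880)
q' = (0.1160, 0.7040, -0.5945, -0.3708)
v' = (0.6420, 0.7820, -1.4600)
ω' = (1.0531, -1.5268, -0.6442)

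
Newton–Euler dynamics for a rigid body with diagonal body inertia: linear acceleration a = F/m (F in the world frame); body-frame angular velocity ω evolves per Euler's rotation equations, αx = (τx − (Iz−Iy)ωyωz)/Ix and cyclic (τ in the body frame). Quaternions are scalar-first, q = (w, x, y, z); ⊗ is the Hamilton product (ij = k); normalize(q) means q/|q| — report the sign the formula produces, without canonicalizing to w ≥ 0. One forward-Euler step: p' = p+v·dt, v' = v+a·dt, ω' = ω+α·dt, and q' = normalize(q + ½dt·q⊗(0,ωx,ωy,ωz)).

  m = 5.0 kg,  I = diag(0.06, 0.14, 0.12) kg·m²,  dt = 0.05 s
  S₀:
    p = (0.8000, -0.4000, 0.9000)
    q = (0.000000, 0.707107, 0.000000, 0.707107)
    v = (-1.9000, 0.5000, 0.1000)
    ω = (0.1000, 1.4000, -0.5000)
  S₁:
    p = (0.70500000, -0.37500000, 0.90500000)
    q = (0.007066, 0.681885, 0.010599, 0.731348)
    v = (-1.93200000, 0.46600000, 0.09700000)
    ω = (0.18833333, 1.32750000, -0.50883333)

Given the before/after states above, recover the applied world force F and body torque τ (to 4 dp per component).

ω₁ − ω₀ = (0.08833333, -0.07250000, -0.00883333)
applied torque τ = (0.1200, -0.2000, -0.0100)
v₁ − v₀ = (-0.03200000, -0.03400000, -0.00300000)
F = m·Δv/dt = (-3.2000, -3.4000, -0.3000)

F = (-3.2000, -3.4000, -0.3000)
τ = (0.1200, -0.2000, -0.0100)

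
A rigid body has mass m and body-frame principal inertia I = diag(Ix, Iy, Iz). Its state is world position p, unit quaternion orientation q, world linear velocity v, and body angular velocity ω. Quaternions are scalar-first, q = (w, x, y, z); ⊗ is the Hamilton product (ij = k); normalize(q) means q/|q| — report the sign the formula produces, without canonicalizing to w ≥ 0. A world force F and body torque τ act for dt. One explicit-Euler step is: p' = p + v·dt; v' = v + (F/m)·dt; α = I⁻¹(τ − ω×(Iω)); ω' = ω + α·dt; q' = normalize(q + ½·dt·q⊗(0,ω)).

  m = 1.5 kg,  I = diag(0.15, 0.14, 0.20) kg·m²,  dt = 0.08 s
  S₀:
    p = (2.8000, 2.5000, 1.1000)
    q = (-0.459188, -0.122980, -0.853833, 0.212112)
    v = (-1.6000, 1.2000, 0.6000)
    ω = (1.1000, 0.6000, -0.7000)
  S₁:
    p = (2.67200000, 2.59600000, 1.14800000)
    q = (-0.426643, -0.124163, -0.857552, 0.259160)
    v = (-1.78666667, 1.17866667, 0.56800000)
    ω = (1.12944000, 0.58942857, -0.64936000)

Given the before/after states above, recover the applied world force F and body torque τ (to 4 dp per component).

v₁ − v₀ = (-0.18666667, -0.02133333, -0.03200000)
applied force F = (-3.5000, -0.4000, -0.6000)
ω₁ − ω₀ = (0.02944000, -0.01057143, 0.05064000)
ω₀×(Iω₀) = (-0.0252, 0.0385, -0.0066)
applied torque τ = (0.0300, 0.0200, 0.1200)

F = (-3.5000, -0.4000, -0.6000)
τ = (0.0300, 0.0200, 0.1200)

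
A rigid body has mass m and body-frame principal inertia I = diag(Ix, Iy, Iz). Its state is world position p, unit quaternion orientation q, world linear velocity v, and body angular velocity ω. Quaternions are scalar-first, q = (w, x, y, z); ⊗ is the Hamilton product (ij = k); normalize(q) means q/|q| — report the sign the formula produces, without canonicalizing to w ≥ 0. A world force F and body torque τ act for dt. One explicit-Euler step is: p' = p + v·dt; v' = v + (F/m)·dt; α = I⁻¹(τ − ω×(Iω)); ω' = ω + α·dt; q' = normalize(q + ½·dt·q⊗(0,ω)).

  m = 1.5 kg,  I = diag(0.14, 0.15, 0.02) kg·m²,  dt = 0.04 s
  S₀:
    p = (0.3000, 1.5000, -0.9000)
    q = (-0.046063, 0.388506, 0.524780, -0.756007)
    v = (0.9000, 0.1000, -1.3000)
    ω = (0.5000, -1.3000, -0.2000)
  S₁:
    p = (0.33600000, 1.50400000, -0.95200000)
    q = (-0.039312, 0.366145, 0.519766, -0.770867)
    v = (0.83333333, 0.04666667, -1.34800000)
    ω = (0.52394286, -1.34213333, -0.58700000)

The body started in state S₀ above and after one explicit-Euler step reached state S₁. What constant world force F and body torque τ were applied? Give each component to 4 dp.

F = (-2.5000, -2.0000, -1.8000)
τ = (0.0500, -0.1700, -0.2000)

ω₁ − ω₀ = (0.02394286, -0.04213333, -0.38700000)
applied torque τ = (0.0500, -0.1700, -0.2000)
Δv = v₁−v₀ = (-0.06666667, -0.05333333, -0.04800000)
F = m·Δv/dt = (-2.5000, -2.0000, -1.8000)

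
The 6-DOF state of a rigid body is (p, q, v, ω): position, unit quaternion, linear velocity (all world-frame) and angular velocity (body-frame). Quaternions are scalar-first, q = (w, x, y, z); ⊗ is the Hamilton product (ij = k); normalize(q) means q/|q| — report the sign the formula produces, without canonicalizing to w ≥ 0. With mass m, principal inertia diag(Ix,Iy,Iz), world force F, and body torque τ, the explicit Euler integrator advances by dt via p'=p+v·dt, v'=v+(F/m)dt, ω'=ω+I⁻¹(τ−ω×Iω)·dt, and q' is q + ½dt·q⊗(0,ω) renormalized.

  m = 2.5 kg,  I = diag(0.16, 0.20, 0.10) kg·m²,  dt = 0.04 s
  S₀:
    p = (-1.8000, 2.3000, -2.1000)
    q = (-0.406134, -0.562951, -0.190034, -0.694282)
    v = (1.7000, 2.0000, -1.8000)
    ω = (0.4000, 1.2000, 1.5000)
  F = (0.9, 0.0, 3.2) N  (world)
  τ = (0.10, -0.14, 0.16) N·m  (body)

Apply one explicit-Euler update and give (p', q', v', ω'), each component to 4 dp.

p' = (-1.7320, 2.3800, -2.1720)
q' = (-0.3760, -0.5548, -0.1883, -0.7179)
v' = (1.7144, 2.0000, -1.7488)
ω' = (0.4700, 1.1648, 1.5563)

new position p' = (-1.7320, 2.3800, -2.1720)
v + (F/m)dt = (1.7144, 2.0000, -1.7488)
(τ − ω×Iω)/I = (1.7500, -0.8800, 1.4080)
ω' = ω + α·dt = (0.4700, 1.1648, 1.5563)
2q̇ = q⊗(0,ω) = (1.4946442, 0.3856338, 0.0793529, -1.2087286)
updated quaternion q' = (-0.3760, -0.5548, -0.1883, -0.7179)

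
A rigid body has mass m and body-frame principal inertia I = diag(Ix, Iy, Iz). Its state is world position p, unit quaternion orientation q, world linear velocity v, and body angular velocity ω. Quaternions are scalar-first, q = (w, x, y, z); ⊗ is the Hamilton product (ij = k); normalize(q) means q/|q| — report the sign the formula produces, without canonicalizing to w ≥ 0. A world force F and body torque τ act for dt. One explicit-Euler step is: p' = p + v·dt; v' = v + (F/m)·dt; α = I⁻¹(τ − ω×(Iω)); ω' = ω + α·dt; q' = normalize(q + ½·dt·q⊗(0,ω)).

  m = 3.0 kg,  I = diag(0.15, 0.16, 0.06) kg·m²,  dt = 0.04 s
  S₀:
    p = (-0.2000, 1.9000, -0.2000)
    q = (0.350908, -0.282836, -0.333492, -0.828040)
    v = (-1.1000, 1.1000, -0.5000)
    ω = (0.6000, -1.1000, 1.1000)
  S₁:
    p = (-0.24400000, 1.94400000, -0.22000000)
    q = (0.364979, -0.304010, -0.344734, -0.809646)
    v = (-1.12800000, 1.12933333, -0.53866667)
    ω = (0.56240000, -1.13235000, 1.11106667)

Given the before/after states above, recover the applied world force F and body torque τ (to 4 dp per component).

v₁ − v₀ = (-0.02800000, 0.02933333, -0.03866667)
applied force F = (-2.1000, 2.2000, -2.9000)
rate change Δω = (-0.03760000, -0.03235000, 0.01106667)
gyro term ω₀×Iω₀ = (0.1210, 0.0594, -0.0066)
I·α + gyro = (-0.0200, -0.0700, 0.0100)

F = (-2.1000, 2.2000, -2.9000)
τ = (-0.0200, -0.0700, 0.0100)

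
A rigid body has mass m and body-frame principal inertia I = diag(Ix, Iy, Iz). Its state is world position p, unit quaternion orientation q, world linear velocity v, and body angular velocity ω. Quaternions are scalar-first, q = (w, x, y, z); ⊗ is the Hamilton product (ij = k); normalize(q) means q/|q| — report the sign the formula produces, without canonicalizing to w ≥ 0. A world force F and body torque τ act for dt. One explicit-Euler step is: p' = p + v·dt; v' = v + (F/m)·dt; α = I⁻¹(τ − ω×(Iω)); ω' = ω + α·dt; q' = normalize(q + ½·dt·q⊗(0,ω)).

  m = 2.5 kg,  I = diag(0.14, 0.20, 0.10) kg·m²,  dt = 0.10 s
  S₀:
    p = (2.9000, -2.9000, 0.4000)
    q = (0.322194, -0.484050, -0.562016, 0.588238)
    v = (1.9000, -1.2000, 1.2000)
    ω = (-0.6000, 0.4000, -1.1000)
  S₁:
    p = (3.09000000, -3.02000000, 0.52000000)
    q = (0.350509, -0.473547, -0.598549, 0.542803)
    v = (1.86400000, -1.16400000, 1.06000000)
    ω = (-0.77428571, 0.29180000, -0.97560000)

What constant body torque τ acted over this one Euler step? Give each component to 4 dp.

τ = (-0.2000, -0.1900, 0.1100)

rate change Δω = (-0.17428571, -0.10820000, 0.12440000)
τ = I·(Δω/dt) + ω₀×(Iω₀) = (-0.2000, -0.1900, 0.1100)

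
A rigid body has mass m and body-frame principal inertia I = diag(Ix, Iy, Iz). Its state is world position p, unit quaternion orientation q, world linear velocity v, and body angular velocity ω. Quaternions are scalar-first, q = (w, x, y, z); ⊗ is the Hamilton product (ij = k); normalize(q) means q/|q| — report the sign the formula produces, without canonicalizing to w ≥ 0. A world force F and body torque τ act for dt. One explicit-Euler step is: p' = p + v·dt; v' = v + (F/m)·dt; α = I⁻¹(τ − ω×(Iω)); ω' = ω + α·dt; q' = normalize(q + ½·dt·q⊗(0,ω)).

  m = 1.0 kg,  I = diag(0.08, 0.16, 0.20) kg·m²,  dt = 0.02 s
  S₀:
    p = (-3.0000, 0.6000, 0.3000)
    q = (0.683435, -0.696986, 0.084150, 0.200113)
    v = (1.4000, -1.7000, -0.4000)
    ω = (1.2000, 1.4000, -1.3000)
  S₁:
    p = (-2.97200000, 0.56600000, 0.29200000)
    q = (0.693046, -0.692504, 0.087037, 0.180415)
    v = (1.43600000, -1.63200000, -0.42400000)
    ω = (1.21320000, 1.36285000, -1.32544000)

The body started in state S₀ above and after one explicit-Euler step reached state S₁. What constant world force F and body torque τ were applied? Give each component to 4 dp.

Δv = v₁−v₀ = (0.03600000, 0.06800000, -0.02400000)
applied force F = (1.8000, 3.4000, -1.2000)
rate change Δω = (0.01320000, -0.03715000, -0.02544000)
precession coupling = (-0.0728, 0.1872, 0.1344)
applied torque τ = (-0.0200, -0.1100, -0.1200)

F = (1.8000, 3.4000, -1.2000)
τ = (-0.0200, -0.1100, -0.1200)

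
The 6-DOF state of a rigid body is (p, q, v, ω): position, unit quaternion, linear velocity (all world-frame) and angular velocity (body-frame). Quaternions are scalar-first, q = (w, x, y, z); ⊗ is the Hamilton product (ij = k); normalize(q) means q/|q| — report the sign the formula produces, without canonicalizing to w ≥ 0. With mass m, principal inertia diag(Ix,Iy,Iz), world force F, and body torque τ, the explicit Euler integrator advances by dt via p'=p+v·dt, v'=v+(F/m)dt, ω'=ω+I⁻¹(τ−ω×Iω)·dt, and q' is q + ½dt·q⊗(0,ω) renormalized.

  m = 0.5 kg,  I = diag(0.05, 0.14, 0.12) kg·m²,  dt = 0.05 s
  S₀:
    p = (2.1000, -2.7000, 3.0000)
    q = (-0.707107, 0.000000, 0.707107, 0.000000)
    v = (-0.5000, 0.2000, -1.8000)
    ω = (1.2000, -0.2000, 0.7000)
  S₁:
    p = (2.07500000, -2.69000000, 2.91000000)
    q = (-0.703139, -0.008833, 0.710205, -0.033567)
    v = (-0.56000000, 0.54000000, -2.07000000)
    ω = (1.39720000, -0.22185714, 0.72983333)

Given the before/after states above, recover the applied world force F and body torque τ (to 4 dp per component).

Δv = v₁−v₀ = (-0.06000000, 0.34000000, -0.27000000)
m·(v₁−v₀)/dt = (-0.6000, 3.4000, -2.7000)
Δω = ω₁−ω₀ = (0.19720000, -0.02185714, 0.02983333)
ω₀×(Iω₀) = (0.0028, -0.0588, -0.0216)
I·α + gyro = (0.2000, -0.1200, 0.0500)

F = (-0.6000, 3.4000, -2.7000)
τ = (0.2000, -0.1200, 0.0500)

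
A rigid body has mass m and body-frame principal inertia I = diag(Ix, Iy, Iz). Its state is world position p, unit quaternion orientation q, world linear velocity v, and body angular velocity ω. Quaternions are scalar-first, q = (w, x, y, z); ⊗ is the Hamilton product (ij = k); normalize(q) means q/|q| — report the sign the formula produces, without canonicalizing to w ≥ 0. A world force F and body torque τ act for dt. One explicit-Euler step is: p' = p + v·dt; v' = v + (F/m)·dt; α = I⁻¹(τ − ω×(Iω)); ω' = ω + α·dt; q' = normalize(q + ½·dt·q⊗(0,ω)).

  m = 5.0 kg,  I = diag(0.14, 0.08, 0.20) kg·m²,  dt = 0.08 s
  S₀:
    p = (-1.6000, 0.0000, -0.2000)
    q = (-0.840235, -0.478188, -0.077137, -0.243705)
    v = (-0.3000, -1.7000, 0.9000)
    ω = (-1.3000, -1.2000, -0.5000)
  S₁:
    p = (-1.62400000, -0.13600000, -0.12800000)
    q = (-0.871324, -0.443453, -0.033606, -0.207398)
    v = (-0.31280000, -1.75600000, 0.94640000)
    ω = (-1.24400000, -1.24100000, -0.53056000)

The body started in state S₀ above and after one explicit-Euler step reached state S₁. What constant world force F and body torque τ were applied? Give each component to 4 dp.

v₁ − v₀ = (-0.01280000, -0.05600000, 0.04640000)
applied force F = (-0.8000, -3.5000, 2.9000)
Δω = ω₁−ω₀ = (0.05600000, -0.04100000, -0.03056000)
I·α + gyro = (0.1700, -0.0800, -0.1700)

F = (-0.8000, -3.5000, 2.9000)
τ = (0.1700, -0.0800, -0.1700)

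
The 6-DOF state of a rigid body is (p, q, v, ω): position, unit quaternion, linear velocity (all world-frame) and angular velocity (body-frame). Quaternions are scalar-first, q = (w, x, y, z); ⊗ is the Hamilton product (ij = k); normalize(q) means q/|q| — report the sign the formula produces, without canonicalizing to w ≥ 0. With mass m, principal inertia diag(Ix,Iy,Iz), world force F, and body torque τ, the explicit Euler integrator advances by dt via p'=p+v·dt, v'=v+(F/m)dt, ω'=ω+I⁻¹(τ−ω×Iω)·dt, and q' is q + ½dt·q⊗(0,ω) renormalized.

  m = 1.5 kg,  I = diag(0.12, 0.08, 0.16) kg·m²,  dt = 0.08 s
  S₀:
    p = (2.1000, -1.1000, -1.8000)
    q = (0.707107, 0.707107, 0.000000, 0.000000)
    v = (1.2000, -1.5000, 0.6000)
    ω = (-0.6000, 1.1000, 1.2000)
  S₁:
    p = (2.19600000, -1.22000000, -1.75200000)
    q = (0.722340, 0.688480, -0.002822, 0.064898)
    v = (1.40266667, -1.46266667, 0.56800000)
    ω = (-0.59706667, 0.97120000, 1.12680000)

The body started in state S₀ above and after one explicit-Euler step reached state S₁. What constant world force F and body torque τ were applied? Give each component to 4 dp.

rate change Δω = (0.00293333, -0.12880000, -0.07320000)
τ = I·(Δω/dt) + ω₀×(Iω₀) = (0.1100, -0.1000, -0.1200)
v₁ − v₀ = (0.20266667, 0.03733333, -0.03200000)
F = m·Δv/dt = (3.8000, 0.7000, -0.6000)

F = (3.8000, 0.7000, -0.6000)
τ = (0.1100, -0.1000, -0.1200)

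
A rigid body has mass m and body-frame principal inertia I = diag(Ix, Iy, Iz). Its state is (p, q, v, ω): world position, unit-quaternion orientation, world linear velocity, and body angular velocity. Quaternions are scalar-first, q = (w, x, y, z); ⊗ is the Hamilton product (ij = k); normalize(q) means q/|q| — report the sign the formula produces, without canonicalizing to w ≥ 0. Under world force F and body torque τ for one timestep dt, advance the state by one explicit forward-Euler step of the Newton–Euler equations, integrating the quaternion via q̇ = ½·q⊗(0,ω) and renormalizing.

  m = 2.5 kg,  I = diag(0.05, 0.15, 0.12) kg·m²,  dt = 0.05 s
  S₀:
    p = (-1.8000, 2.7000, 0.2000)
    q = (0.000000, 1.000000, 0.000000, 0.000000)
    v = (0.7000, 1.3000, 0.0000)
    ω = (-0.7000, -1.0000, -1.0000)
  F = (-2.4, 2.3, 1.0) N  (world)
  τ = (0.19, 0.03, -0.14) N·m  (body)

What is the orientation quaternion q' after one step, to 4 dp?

q' = (0.0175, 0.9992, 0.0250, -0.0250)

Hamilton product q⊗(0,ω) = (0.7000000, 0.0000000, 1.0000000, -1.0000000)
q' = normalize(q + ½dt·q⊗(0,ω)) = (0.0175, 0.9992, 0.0250, -0.0250)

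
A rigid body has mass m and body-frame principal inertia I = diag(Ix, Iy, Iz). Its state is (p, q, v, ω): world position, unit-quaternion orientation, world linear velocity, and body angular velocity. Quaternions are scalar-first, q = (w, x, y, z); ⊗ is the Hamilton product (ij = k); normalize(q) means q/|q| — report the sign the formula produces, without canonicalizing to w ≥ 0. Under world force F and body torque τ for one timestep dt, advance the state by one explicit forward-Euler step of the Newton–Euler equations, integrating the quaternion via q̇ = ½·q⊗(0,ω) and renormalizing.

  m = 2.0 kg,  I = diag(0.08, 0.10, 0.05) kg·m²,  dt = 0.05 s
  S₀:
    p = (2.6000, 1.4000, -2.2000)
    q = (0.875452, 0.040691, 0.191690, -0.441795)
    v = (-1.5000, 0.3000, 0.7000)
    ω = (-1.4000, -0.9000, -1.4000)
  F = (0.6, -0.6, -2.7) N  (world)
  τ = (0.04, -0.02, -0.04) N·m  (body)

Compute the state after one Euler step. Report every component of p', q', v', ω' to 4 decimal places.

p' = (2.5250, 1.4150, -2.1650)
q' = (0.8644, -0.0066, 0.1886, -0.4660)
v' = (-1.4850, 0.2850, 0.6325)
ω' = (-1.3356, -0.9394, -1.4652)

a = (0.3000, -0.3000, -1.3500)
p' = p + v·dt = (2.5250, 1.4150, -2.1650)
new velocity v' = (-1.4850, 0.2850, 0.6325)
ω×(Iω) gyroscopic = (-0.0630, 0.0588, 0.0252)
α = I⁻¹(τ − ω×Iω) = (1.2875, -0.7880, -1.3040)
new body rate ω' = (-1.3356, -0.9394, -1.4652)
Hamilton product q⊗(0,ω) = (-0.3890246, -1.8916143, -0.1124264, -0.9938887)
q + ½dt·q⊗(0,ω), renormalized = (0.8644, -0.0066, 0.1886, -0.4660)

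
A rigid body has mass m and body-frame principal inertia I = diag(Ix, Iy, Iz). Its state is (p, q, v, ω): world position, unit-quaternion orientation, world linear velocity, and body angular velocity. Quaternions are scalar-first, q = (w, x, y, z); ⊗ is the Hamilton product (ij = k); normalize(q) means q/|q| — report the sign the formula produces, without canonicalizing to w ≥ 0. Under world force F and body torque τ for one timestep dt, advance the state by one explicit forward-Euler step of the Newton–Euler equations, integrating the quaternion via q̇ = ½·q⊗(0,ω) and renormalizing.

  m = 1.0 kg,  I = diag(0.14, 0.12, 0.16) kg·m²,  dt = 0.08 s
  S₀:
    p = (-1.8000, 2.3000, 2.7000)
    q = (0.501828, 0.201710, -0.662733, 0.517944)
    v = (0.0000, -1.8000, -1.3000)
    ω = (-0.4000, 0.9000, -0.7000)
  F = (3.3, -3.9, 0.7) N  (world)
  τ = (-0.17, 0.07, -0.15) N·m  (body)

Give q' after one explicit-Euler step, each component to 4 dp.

q' = (0.5428, 0.1934, -0.6466, 0.5000)

q⊗(0,ω) = (1.0397045, -0.2029677, 0.3856646, -0.4348338)
updated quaternion q' = (0.5428, 0.1934, -0.6466, 0.5000)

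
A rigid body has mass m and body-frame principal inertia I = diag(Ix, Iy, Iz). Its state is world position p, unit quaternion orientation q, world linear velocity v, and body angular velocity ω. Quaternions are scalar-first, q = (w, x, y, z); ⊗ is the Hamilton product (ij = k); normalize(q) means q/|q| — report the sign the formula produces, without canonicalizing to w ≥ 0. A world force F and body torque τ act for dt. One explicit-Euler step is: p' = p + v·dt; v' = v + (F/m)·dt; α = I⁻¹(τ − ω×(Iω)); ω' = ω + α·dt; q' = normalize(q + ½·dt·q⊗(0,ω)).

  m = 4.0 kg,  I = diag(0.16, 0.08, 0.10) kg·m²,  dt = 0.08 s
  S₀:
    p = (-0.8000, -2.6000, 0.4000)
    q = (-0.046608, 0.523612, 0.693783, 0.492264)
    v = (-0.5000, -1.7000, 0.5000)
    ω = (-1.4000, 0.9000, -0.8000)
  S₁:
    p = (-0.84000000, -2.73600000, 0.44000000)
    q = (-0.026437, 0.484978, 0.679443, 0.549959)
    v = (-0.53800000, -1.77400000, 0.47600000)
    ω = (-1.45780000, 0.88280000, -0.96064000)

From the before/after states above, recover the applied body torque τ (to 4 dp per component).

ω₁ − ω₀ = (-0.05780000, -0.01720000, -0.16064000)
precession coupling = (-0.0144, 0.0672, 0.1008)
τ = I·(Δω/dt) + ω₀×(Iω₀) = (-0.1300, 0.0500, -0.1000)

τ = (-0.1300, 0.0500, -0.1000)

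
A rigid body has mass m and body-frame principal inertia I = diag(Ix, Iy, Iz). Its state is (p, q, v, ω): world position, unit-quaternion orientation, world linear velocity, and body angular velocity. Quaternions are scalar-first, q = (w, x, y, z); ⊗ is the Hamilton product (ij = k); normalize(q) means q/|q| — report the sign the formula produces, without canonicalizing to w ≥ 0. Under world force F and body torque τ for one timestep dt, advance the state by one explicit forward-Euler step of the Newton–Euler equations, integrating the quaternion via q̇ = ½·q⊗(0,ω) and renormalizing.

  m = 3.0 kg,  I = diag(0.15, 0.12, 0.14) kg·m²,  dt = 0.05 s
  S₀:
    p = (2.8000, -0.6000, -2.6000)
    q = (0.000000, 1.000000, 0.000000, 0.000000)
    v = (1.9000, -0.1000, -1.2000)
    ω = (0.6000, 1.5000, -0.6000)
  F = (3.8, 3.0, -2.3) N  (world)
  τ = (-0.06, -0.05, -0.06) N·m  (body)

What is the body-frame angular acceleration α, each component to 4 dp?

precession coupling ω×(Iω) = (-0.0180, -0.0036, -0.0270)
angular accel α = (-0.2800, -0.3867, -0.2357)

α = (-0.2800, -0.3867, -0.2357)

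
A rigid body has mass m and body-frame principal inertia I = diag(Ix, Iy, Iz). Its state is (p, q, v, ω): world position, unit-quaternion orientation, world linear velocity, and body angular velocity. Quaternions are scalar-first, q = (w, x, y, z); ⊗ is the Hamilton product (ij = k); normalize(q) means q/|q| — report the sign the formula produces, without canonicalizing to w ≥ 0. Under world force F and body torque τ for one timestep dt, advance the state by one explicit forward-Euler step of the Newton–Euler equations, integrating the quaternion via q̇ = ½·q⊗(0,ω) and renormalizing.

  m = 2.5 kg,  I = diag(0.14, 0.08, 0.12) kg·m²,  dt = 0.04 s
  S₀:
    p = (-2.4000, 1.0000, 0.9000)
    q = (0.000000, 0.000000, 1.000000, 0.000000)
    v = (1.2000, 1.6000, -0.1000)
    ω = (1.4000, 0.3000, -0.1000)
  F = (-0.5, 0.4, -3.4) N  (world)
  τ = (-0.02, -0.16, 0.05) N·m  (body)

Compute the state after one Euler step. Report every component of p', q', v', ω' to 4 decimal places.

p' = (-2.3520, 1.0640, 0.8960)
q' = (-0.0060, -0.0020, 0.9996, -0.0280)
v' = (1.1920, 1.6064, -0.1544)
ω' = (1.3946, 0.2214, -0.0749)

linear accel F/m = (-0.2000, 0.1600, -1.3600)
p + v·dt = (-2.3520, 1.0640, 0.8960)
new velocity v' = (1.1920, 1.6064, -0.1544)
gyro term ω×Iω = (-0.0012, -0.0028, -0.0252)
α = I⁻¹(τ − ω×Iω) = (-0.1343, -1.9650, 0.6267)
ω' = ω + α·dt = (1.3946, 0.2214, -0.0749)
q⊗(0,ω) = (-0.3000000, -0.1000000, 0.0000000, -1.4000000)
q + ½dt·q⊗(0,ω), renormalized = (-0.0060, -0.0020, 0.9996, -0.0280)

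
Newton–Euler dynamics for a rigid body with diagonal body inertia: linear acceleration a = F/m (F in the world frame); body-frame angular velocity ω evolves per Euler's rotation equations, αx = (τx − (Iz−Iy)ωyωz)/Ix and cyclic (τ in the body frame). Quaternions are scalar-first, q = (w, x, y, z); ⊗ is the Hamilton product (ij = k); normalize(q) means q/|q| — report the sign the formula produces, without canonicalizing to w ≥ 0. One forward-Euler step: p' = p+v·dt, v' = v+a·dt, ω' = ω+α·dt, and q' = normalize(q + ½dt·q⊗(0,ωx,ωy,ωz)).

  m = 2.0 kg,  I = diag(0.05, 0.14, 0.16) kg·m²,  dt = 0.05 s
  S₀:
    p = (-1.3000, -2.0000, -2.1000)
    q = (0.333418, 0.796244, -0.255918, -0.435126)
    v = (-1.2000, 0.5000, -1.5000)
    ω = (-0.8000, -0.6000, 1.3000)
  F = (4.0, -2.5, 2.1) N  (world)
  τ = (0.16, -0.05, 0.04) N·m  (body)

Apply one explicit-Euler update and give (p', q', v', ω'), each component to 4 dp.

p' = (-1.3600, -1.9750, -2.1750)
q' = (0.3593, 0.7741, -0.2779, -0.4410)
v' = (-1.1000, 0.4375, -1.4475)
ω' = (-0.6244, -0.6587, 1.2990)

a = F/m = (2.0000, -1.2500, 1.0500)
new position p' = (-1.3600, -1.9750, -2.1750)
v + (F/m)dt = (-1.1000, 0.4375, -1.4475)
ω×(Iω) gyroscopic = (-0.0156, 0.1144, 0.0432)
α = I⁻¹(τ − ω×Iω) = (3.5120, -1.1743, -0.0200)
ω' = ω + α·dt = (-0.6244, -0.6587, 1.2990)
Hamilton product q⊗(0,ω) = (1.0491082, -0.8605034, -0.8870672, -0.2490374)
q' = normalize(q + ½dt·q⊗(0,ω)) = (0.3593, 0.7741, -0.2779, -0.4410)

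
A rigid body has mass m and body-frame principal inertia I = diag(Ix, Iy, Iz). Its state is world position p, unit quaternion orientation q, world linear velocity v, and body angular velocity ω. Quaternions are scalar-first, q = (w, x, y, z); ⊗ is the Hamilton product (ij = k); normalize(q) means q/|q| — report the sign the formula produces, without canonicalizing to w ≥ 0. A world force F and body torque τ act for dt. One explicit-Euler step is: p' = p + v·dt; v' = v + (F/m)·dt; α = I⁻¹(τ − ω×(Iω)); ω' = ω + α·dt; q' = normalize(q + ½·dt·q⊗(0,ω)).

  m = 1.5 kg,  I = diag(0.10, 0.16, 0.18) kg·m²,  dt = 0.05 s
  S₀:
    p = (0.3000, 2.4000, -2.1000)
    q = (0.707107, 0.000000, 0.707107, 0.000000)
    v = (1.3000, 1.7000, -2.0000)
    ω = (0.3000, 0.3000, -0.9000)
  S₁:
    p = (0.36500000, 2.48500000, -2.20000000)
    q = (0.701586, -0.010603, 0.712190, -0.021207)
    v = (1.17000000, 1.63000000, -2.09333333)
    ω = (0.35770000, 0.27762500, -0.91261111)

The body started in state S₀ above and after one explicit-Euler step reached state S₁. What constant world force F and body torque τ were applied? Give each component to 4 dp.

Δv = v₁−v₀ = (-0.13000000, -0.07000000, -0.09333333)
applied force F = (-3.9000, -2.1000, -2.8000)
ω₁ − ω₀ = (0.05770000, -0.02237500, -0.01261111)
I·α + gyro = (0.1100, -0.0500, -0.0400)

F = (-3.9000, -2.1000, -2.8000)
τ = (0.1100, -0.0500, -0.0400)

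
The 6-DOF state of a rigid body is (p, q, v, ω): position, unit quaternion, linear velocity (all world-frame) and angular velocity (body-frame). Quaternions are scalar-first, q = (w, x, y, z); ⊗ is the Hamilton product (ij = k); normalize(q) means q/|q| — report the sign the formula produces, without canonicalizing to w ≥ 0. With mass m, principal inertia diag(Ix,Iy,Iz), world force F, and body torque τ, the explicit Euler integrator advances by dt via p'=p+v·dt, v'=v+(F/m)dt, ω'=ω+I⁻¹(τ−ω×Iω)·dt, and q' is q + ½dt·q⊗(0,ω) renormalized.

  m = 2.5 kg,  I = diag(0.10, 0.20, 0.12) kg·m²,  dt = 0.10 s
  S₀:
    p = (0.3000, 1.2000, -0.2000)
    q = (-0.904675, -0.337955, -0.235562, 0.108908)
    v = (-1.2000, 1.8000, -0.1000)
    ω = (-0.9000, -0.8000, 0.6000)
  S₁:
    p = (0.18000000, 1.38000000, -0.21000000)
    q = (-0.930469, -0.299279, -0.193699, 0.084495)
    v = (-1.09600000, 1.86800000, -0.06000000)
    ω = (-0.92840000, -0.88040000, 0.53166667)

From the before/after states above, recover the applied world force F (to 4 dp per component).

F = (2.6000, 1.7000, 1.0000)

Δv = v₁−v₀ = (0.10400000, 0.06800000, 0.04000000)
m·(v₁−v₀)/dt = (2.6000, 1.7000, 1.0000)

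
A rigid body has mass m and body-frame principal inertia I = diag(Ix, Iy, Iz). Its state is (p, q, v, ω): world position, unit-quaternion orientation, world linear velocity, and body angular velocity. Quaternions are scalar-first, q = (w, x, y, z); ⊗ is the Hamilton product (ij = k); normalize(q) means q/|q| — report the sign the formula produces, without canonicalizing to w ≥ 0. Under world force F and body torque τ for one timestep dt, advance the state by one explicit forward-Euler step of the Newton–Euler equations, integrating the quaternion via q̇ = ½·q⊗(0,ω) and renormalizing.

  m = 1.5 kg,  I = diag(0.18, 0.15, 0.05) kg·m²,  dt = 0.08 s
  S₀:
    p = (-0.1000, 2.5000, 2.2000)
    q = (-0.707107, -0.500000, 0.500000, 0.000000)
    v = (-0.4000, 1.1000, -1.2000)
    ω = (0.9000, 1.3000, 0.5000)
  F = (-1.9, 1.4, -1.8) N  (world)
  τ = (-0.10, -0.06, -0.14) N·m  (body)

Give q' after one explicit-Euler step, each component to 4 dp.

q' = (-0.7135, -0.5143, 0.4722, -0.0580)

2q̇ = q⊗(0,ω) = (-0.2000000, -0.3863963, -0.6692391, -1.4535535)
q + ½dt·q⊗(0,ω), renormalized = (-0.7135, -0.5143, 0.4722, -0.0580)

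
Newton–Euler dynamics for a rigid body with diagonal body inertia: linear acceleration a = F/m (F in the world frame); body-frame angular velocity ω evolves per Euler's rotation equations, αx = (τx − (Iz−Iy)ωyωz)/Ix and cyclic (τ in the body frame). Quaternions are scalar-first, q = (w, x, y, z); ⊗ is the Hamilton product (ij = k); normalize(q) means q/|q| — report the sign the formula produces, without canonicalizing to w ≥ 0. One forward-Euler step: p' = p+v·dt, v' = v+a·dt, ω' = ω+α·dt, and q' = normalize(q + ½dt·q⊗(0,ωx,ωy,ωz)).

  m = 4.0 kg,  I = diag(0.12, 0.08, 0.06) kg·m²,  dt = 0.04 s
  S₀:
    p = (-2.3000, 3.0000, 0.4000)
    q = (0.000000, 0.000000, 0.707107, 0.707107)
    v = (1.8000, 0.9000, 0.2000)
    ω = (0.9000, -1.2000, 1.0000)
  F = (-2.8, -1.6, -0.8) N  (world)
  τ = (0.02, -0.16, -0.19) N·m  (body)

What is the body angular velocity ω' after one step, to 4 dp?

ω' = (0.8987, -1.3070, 0.8445)

angular accel α = (-0.0333, -2.6750, -3.8867)
ω' = ω + α·dt = (0.8987, -1.3070, 0.8445)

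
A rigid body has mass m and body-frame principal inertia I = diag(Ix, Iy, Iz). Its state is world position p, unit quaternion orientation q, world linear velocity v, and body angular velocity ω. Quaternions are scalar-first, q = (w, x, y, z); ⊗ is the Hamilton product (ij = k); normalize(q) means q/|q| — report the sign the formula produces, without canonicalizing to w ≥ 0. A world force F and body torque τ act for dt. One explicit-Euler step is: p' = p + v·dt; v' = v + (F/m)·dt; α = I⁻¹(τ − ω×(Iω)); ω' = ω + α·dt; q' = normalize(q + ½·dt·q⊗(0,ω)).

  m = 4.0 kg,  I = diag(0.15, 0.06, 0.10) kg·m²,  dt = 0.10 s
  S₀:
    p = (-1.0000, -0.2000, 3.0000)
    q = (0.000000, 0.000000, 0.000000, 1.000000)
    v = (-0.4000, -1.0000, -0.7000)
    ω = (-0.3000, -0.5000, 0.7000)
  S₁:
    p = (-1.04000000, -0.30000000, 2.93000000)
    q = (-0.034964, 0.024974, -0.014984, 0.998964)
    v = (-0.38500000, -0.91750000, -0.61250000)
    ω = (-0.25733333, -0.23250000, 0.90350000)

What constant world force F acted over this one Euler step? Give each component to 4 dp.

v₁ − v₀ = (0.01500000, 0.08250000, 0.08750000)
m·(v₁−v₀)/dt = (0.6000, 3.3000, 3.5000)

F = (0.6000, 3.3000, 3.5000)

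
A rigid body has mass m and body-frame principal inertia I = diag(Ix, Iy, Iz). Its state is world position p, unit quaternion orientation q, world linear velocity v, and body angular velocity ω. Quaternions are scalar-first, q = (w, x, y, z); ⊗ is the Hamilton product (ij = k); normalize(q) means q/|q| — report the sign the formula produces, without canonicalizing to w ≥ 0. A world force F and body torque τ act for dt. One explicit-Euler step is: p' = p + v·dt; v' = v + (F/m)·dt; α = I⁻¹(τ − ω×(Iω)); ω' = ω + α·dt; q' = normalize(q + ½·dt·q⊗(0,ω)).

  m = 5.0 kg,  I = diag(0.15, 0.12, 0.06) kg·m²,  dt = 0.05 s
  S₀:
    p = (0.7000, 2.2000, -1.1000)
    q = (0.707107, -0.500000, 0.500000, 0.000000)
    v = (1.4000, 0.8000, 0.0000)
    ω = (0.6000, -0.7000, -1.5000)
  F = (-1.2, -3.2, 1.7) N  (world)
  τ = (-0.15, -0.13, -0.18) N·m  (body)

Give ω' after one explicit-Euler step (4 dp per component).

ω×(Iω) gyroscopic = (-0.0630, -0.0810, 0.0126)
angular accel α = (-0.5800, -0.4083, -3.2100)
ω' = ω + α·dt = (0.5710, -0.7204, -1.6605)

ω' = (0.5710, -0.7204, -1.6605)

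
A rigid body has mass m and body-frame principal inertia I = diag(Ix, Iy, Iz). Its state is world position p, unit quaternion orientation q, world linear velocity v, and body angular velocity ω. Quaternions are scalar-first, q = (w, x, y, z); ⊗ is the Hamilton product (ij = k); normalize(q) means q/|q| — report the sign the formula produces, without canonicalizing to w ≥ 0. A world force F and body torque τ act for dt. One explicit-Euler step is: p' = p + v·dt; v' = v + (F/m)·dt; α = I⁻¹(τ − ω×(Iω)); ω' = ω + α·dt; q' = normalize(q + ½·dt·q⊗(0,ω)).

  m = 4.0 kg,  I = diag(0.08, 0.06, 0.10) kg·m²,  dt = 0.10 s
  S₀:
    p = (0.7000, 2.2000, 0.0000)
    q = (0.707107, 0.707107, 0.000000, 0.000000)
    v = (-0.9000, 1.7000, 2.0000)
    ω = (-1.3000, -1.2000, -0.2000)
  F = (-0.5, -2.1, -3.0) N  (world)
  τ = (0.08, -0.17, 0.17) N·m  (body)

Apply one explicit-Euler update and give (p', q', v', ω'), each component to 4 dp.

p' = (0.6100, 2.3700, 0.2000)
q' = (0.7501, 0.6585, -0.0352, -0.0493)
v' = (-0.9125, 1.6475, 1.9250)
ω' = (-1.2120, -1.4747, 0.0012)

a = (-0.1250, -0.5250, -0.7500)
new position p' = (0.6100, 2.3700, 0.2000)
v + (F/m)dt = (-0.9125, 1.6475, 1.9250)
ω×(Iω) gyroscopic = (0.0096, -0.0052, -0.0312)
(τ − ω×Iω)/I = (0.8800, -2.7467, 2.0120)
new body rate ω' = (-1.2120, -1.4747, 0.0012)
q⊗(0,ω) = (0.9192391, -0.9192391, -0.7071070, -0.9899498)
updated quaternion q' = (0.7501, 0.6585, -0.0352, -0.0493)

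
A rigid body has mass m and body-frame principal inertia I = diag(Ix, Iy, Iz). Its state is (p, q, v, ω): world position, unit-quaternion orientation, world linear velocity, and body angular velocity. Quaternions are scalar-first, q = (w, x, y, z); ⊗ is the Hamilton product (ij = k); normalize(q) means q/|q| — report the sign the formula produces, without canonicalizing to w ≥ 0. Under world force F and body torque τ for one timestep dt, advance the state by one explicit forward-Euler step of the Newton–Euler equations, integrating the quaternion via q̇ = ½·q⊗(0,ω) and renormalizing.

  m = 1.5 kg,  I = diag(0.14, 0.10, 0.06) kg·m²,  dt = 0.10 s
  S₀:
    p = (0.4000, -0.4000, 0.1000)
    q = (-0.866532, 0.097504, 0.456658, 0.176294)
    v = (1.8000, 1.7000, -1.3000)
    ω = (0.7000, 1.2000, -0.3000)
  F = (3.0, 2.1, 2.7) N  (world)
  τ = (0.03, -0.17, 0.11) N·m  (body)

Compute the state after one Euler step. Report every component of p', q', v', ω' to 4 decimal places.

p' = (0.5800, -0.2300, -0.0300)
q' = (-0.8924, 0.0496, 0.4113, 0.1787)
v' = (2.0000, 1.8400, -1.1200)
ω' = (0.7111, 1.0468, -0.0607)

a = F/m = (2.0000, 1.4000, 1.8000)
new position p' = (0.5800, -0.2300, -0.0300)
new velocity v' = (2.0000, 1.8400, -1.1200)
gyro term ω×Iω = (0.0144, -0.0168, -0.0336)
(τ − ω×Iω)/I = (0.1114, -1.5320, 2.3933)
new body rate ω' = (0.7111, 1.0468, -0.0607)
q⊗(0,ω) = (-0.5633542, -0.9551226, -0.8871814, 0.0573038)
q' = normalize(q + ½dt·q⊗(0,ω)) = (-0.8924, 0.0496, 0.4113, 0.1787)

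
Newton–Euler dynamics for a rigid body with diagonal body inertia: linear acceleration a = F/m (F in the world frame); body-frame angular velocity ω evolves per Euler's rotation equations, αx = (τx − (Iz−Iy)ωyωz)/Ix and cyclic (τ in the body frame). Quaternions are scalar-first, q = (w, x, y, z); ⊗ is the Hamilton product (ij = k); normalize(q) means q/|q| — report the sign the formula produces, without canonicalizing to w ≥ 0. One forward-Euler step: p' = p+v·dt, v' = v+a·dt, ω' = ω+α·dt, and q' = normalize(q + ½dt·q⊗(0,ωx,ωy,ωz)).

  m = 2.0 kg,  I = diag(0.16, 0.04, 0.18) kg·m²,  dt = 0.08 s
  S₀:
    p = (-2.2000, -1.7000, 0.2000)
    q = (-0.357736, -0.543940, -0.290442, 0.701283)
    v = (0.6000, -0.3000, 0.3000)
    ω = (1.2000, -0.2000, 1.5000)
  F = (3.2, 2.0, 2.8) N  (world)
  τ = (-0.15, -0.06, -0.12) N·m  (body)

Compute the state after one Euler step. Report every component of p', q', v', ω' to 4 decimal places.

precession coupling ω×(Iω) = (-0.0420, -0.0360, 0.0288)
α = I⁻¹(τ − ω×Iω) = (-0.6750, -0.6000, -0.8267)
ω' = ω + α·dt = (1.1460, -0.2480, 1.4339)
Hamilton product q⊗(0,ω) = (-0.4572849, -0.7246896, 1.7289968, -0.0792856)
q + ½dt·q⊗(0,ω), renormalized = (-0.3749, -0.5712, -0.2206, 0.6960)
new position p' = (-2.1520, -1.7240, 0.2240)
new velocity v' = (0.7280, -0.2200, 0.4120)

p' = (-2.1520, -1.7240, 0.2240)
q' = (-0.3749, -0.5712, -0.2206, 0.6960)
v' = (0.7280, -0.2200, 0.4120)
ω' = (1.1460, -0.2480, 1.4339)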